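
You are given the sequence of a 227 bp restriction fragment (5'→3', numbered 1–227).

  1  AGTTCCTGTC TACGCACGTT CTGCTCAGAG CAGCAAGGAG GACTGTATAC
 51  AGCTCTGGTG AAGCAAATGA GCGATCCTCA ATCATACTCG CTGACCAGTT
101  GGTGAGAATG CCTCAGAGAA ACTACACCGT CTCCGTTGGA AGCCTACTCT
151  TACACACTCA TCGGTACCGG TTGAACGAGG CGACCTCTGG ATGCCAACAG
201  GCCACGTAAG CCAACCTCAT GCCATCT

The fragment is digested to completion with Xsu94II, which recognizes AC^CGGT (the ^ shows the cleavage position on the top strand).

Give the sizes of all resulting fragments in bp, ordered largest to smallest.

The Xsu94II site (ACCGGT) starts at position 166.
Xsu94II cuts after base 2 of each site, so after position 167.
Linear molecule, 1 cut → 2 fragments:
  1–167 → 167 bp
  168–227 → 60 bp
Sorted largest to smallest: 167, 60 bp.

167, 60 bp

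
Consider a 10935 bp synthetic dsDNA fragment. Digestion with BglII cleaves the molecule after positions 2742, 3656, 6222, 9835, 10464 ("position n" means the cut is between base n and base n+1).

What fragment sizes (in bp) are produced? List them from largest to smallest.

3613, 2742, 2566, 914, 629, 471 bp

Linear molecule, 5 cuts → 6 fragments:
  2742 − 0 = 2742 bp
  3656 − 2742 = 914 bp
  6222 − 3656 = 2566 bp
  9835 − 6222 = 3613 bp
  10464 − 9835 = 629 bp
  10935 − 10464 = 471 bp
Sorted largest to smallest: 3613, 2742, 2566, 914, 629, 471 bp.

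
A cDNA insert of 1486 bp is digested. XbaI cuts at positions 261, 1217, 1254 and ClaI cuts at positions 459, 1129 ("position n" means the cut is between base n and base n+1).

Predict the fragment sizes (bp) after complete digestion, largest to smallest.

Combined cut positions (sorted): 261, 459, 1129, 1217, 1254.
Linear molecule, 5 cuts → 6 fragments:
  261 − 0 = 261 bp
  459 − 261 = 198 bp
  1129 − 459 = 670 bp
  1217 − 1129 = 88 bp
  1254 − 1217 = 37 bp
  1486 − 1254 = 232 bp
Sorted largest to smallest: 670, 261, 232, 198, 88, 37 bp.

670, 261, 232, 198, 88, 37 bp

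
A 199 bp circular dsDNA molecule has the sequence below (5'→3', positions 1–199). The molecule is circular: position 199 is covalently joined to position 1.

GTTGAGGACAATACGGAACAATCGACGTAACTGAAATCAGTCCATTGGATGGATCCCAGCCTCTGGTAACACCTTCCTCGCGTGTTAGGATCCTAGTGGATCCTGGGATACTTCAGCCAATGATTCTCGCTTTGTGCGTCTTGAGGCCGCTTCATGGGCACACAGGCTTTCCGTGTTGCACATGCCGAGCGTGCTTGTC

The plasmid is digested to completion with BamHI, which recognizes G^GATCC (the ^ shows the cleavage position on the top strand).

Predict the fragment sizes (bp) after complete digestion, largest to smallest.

152, 37, 10 bp

BamHI sites (GGATCC) start at positions 51, 88, 98.
BamHI cuts after the first base of each site, so after positions 51, 88, 98.
Circular molecule, 3 cuts → 3 fragments:
  52–88 → 37 bp
  89–98 → 10 bp
  99–199 then 1–51 → 101 + 51 = 152 bp
Sorted largest to smallest: 152, 37, 10 bp.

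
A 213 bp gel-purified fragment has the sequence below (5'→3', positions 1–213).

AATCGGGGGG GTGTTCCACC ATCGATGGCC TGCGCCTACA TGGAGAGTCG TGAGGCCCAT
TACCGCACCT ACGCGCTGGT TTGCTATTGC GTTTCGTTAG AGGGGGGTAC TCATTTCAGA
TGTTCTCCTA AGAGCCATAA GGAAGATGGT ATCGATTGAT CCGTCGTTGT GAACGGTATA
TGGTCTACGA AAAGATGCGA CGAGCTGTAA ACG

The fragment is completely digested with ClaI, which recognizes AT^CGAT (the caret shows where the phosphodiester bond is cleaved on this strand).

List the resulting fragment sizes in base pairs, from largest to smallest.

130, 61, 22 bp

ClaI sites (ATCGAT) start at positions 21, 151.
ClaI cuts after base 2 of each site, so after positions 22, 152.
Linear molecule, 2 cuts → 3 fragments:
  1–22 → 22 bp
  23–152 → 130 bp
  153–213 → 61 bp
Sorted largest to smallest: 130, 61, 22 bp.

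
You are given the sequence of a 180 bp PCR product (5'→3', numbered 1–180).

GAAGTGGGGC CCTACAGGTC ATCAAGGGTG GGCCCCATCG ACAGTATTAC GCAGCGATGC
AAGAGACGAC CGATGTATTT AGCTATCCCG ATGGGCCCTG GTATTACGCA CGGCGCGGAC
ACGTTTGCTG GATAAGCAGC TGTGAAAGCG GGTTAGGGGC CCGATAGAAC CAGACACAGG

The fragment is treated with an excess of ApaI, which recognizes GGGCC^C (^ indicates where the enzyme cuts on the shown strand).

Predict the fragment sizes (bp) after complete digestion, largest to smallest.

64, 63, 23, 19, 11 bp

ApaI sites (GGGCCC) start at positions 7, 30, 93, 157.
ApaI cuts after base 5 of each site (before the last base), so after positions 11, 34, 97, 161.
Linear molecule, 4 cuts → 5 fragments:
  1–11 → 11 bp
  12–34 → 23 bp
  35–97 → 63 bp
  98–161 → 64 bp
  162–180 → 19 bp
Sorted largest to smallest: 64, 63, 23, 19, 11 bp.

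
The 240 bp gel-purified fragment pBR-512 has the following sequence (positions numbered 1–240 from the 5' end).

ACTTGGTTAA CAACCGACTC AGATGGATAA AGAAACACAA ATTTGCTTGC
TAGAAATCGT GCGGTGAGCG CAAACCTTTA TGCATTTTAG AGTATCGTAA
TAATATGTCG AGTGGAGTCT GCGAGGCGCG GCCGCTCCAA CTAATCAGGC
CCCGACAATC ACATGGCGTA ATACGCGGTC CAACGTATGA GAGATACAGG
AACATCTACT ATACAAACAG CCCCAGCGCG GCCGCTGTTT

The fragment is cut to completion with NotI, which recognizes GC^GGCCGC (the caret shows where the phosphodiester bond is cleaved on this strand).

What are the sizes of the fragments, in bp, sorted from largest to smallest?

129, 100, 11 bp

NotI sites (GCGGCCGC) start at positions 128, 228.
NotI cuts after base 2 of each site, so after positions 129, 229.
Linear molecule, 2 cuts → 3 fragments:
  1–129 → 129 bp
  130–229 → 100 bp
  230–240 → 11 bp
Sorted largest to smallest: 129, 100, 11 bp.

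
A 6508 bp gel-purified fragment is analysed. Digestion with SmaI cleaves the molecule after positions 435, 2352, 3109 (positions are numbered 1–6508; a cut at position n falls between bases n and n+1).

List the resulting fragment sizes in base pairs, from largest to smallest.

3399, 1917, 757, 435 bp

Linear molecule, 3 cuts → 4 fragments:
  435 − 0 = 435 bp
  2352 − 435 = 1917 bp
  3109 − 2352 = 757 bp
  6508 − 3109 = 3399 bp
Sorted largest to smallest: 3399, 1917, 757, 435 bp.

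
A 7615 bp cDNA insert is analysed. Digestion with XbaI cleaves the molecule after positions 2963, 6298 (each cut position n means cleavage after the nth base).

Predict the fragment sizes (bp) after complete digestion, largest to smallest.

Linear molecule, 2 cuts → 3 fragments:
  2963 − 0 = 2963 bp
  6298 − 2963 = 3335 bp
  7615 − 6298 = 1317 bp
Sorted largest to smallest: 3335, 2963, 1317 bp.

3335, 2963, 1317 bp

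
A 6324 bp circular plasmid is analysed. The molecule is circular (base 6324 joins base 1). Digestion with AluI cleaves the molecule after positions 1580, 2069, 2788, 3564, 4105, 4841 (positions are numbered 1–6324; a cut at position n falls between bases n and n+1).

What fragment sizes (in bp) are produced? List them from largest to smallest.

3063, 776, 736, 719, 541, 489 bp

Circular molecule, 6 cuts → 6 fragments:
  2069 − 1580 = 489 bp
  2788 − 2069 = 719 bp
  3564 − 2788 = 776 bp
  4105 − 3564 = 541 bp
  4841 − 4105 = 736 bp
  wrap: 6324 − 4841 + 1580 = 3063 bp
Sorted largest to smallest: 3063, 776, 736, 719, 541, 489 bp.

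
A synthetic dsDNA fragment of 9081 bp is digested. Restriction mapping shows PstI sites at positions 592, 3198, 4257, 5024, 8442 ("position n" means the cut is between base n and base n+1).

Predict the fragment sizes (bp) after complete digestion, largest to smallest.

Linear molecule, 5 cuts → 6 fragments:
  592 − 0 = 592 bp
  3198 − 592 = 2606 bp
  4257 − 3198 = 1059 bp
  5024 − 4257 = 767 bp
  8442 − 5024 = 3418 bp
  9081 − 8442 = 639 bp
Sorted largest to smallest: 3418, 2606, 1059, 767, 639, 592 bp.

3418, 2606, 1059, 767, 639, 592 bp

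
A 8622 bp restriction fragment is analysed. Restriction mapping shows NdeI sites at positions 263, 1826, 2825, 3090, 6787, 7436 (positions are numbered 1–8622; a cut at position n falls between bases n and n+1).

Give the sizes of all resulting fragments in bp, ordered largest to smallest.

3697, 1563, 1186, 999, 649, 265, 263 bp

Linear molecule, 6 cuts → 7 fragments:
  263 − 0 = 263 bp
  1826 − 263 = 1563 bp
  2825 − 1826 = 999 bp
  3090 − 2825 = 265 bp
  6787 − 3090 = 3697 bp
  7436 − 6787 = 649 bp
  8622 − 7436 = 1186 bp
Sorted largest to smallest: 3697, 1563, 1186, 999, 649, 265, 263 bp.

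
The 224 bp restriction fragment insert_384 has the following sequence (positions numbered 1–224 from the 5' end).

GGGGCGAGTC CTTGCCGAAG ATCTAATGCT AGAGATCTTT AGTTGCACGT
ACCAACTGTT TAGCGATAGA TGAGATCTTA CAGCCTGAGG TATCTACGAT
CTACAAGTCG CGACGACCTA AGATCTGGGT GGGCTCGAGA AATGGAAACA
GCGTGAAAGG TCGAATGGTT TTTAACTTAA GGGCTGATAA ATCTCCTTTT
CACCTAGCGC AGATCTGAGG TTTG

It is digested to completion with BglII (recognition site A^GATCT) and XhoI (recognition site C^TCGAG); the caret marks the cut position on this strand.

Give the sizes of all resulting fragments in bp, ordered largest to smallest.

BglII sites (AGATCT) start at positions 19, 33, 73, 121, 211.
BglII cuts after the first base of each site, so after positions 19, 33, 73, 121, 211.
The XhoI site (CTCGAG) starts at position 134.
XhoI cuts after the first base of each site, so after position 134.
Combined cut positions: 19, 33, 73, 121, 134, 211.
Linear molecule, 6 cuts → 7 fragments:
  1–19 → 19 bp
  20–33 → 14 bp
  34–73 → 40 bp
  74–121 → 48 bp
  122–134 → 13 bp
  135–211 → 77 bp
  212–224 → 13 bp
Sorted largest to smallest: 77, 48, 40, 19, 14, 13, 13 bp.

77, 48, 40, 19, 14, 13, 13 bp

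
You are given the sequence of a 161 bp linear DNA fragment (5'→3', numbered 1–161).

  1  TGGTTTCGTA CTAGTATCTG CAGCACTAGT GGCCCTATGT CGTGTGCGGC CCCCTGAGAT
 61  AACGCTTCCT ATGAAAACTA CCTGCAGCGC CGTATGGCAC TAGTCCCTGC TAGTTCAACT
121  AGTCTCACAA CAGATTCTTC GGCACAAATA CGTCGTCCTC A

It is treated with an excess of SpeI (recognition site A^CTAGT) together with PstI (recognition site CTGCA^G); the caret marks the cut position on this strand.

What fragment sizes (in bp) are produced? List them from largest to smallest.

SpeI sites (ACTAGT) start at positions 10, 25, 99, 118.
SpeI cuts after the first base of each site, so after positions 10, 25, 99, 118.
PstI sites (CTGCAG) start at positions 18, 82.
PstI cuts after base 5 of each site (before the last base), so after positions 22, 86.
Combined cut positions: 10, 22, 25, 86, 99, 118.
Linear molecule, 6 cuts → 7 fragments:
  1–10 → 10 bp
  11–22 → 12 bp
  23–25 → 3 bp
  26–86 → 61 bp
  87–99 → 13 bp
  100–118 → 19 bp
  119–161 → 43 bp
Sorted largest to smallest: 61, 43, 19, 13, 12, 10, 3 bp.

61, 43, 19, 13, 12, 10, 3 bp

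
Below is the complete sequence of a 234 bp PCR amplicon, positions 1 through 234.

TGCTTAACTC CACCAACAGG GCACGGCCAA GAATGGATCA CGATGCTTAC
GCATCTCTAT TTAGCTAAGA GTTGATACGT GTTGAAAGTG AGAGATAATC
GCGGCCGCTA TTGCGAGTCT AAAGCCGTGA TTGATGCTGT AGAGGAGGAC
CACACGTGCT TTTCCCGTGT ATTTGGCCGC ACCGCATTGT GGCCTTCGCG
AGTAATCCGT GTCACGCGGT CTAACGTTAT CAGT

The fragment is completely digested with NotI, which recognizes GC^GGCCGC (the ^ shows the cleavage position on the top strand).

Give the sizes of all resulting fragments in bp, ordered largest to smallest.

132, 102 bp

The NotI site (GCGGCCGC) starts at position 101.
NotI cuts after base 2 of each site, so after position 102.
Linear molecule, 1 cut → 2 fragments:
  1–102 → 102 bp
  103–234 → 132 bp
Sorted largest to smallest: 132, 102 bp.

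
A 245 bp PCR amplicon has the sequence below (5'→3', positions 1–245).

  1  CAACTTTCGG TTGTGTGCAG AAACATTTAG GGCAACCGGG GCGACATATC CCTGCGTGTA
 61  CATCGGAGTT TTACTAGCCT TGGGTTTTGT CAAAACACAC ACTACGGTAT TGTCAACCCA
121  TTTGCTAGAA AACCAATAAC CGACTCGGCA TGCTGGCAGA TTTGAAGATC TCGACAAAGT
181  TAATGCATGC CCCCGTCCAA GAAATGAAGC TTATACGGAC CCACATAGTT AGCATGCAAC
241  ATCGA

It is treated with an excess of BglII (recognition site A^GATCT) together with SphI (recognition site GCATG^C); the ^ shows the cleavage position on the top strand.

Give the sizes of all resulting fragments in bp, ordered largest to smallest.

152, 47, 23, 14, 9 bp

The BglII site (AGATCT) starts at position 166.
BglII cuts after the first base of each site, so after position 166.
SphI sites (GCATGC) start at positions 148, 185, 232.
SphI cuts after base 5 of each site (before the last base), so after positions 152, 189, 236.
Combined cut positions: 152, 166, 189, 236.
Linear molecule, 4 cuts → 5 fragments:
  1–152 → 152 bp
  153–166 → 14 bp
  167–189 → 23 bp
  190–236 → 47 bp
  237–245 → 9 bp
Sorted largest to smallest: 152, 47, 23, 14, 9 bp.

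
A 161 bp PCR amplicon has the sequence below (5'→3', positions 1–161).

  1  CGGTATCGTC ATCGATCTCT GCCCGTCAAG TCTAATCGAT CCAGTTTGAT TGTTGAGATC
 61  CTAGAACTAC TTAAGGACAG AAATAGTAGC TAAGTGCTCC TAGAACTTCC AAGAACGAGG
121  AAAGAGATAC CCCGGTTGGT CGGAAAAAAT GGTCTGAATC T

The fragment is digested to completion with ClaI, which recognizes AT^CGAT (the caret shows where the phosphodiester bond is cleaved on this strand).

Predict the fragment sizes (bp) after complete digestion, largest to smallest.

ClaI sites (ATCGAT) start at positions 11, 35.
ClaI cuts after base 2 of each site, so after positions 12, 36.
Linear molecule, 2 cuts → 3 fragments:
  1–12 → 12 bp
  13–36 → 24 bp
  37–161 → 125 bp
Sorted largest to smallest: 125, 24, 12 bp.

125, 24, 12 bp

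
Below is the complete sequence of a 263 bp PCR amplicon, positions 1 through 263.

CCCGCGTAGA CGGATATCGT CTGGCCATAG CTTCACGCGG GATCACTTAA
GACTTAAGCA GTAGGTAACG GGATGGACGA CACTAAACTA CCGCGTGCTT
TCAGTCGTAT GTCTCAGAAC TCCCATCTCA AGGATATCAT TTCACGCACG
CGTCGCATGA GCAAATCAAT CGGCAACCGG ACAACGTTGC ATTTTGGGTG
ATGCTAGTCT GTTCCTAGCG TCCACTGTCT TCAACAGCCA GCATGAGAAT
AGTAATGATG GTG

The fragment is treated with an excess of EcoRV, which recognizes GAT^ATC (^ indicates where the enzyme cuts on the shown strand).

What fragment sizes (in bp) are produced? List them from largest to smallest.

128, 120, 15 bp

EcoRV sites (GATATC) start at positions 13, 133.
EcoRV cuts after base 3 of each site, so after positions 15, 135.
Linear molecule, 2 cuts → 3 fragments:
  1–15 → 15 bp
  16–135 → 120 bp
  136–263 → 128 bp
Sorted largest to smallest: 128, 120, 15 bp.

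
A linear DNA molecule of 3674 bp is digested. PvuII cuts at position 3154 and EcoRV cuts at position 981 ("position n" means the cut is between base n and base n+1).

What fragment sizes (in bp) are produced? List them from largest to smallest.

2173, 981, 520 bp

Combined cut positions (sorted): 981, 3154.
Linear molecule, 2 cuts → 3 fragments:
  981 − 0 = 981 bp
  3154 − 981 = 2173 bp
  3674 − 3154 = 520 bp
Sorted largest to smallest: 2173, 981, 520 bp.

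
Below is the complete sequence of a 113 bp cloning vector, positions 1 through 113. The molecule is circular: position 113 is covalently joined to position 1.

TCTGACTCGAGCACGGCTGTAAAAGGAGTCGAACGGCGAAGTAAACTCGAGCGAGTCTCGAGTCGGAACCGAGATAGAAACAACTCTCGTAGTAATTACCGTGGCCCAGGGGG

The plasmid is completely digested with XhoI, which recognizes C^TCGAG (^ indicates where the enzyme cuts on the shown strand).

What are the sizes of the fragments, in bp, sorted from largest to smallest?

62, 40, 11 bp

XhoI sites (CTCGAG) start at positions 6, 46, 57.
XhoI cuts after the first base of each site, so after positions 6, 46, 57.
Circular molecule, 3 cuts → 3 fragments:
  7–46 → 40 bp
  47–57 → 11 bp
  58–113 then 1–6 → 56 + 6 = 62 bp
Sorted largest to smallest: 62, 40, 11 bp.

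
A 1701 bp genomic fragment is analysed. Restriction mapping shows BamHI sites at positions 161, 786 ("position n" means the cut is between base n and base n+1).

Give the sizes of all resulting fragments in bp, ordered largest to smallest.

Linear molecule, 2 cuts → 3 fragments:
  161 − 0 = 161 bp
  786 − 161 = 625 bp
  1701 − 786 = 915 bp
Sorted largest to smallest: 915, 625, 161 bp.

915, 625, 161 bp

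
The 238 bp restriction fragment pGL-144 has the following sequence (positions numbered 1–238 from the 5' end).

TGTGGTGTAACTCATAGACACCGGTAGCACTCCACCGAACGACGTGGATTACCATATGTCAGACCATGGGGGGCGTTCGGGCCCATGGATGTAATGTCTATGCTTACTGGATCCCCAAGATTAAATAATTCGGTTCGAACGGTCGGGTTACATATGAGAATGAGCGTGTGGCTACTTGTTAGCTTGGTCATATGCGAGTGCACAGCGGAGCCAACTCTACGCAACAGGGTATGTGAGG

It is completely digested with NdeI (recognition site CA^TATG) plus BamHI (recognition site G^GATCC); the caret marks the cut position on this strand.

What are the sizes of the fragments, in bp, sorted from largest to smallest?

55, 54, 48, 43, 38 bp

NdeI sites (CATATG) start at positions 53, 151, 189.
NdeI cuts after base 2 of each site, so after positions 54, 152, 190.
The BamHI site (GGATCC) starts at position 109.
BamHI cuts after the first base of each site, so after position 109.
Combined cut positions: 54, 109, 152, 190.
Linear molecule, 4 cuts → 5 fragments:
  1–54 → 54 bp
  55–109 → 55 bp
  110–152 → 43 bp
  153–190 → 38 bp
  191–238 → 48 bp
Sorted largest to smallest: 55, 54, 48, 43, 38 bp.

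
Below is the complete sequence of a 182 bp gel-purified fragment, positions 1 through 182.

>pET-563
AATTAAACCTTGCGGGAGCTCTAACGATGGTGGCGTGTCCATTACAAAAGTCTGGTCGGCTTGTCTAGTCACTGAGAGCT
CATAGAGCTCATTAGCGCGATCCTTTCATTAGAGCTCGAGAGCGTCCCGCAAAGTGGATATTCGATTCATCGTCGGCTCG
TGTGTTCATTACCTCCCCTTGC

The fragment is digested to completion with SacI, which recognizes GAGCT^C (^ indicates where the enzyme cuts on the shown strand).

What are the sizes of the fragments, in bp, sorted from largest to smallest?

66, 60, 27, 20, 9 bp

SacI sites (GAGCTC) start at positions 16, 76, 85, 112.
SacI cuts after base 5 of each site (before the last base), so after positions 20, 80, 89, 116.
Linear molecule, 4 cuts → 5 fragments:
  1–20 → 20 bp
  21–80 → 60 bp
  81–89 → 9 bp
  90–116 → 27 bp
  117–182 → 66 bp
Sorted largest to smallest: 66, 60, 27, 20, 9 bp.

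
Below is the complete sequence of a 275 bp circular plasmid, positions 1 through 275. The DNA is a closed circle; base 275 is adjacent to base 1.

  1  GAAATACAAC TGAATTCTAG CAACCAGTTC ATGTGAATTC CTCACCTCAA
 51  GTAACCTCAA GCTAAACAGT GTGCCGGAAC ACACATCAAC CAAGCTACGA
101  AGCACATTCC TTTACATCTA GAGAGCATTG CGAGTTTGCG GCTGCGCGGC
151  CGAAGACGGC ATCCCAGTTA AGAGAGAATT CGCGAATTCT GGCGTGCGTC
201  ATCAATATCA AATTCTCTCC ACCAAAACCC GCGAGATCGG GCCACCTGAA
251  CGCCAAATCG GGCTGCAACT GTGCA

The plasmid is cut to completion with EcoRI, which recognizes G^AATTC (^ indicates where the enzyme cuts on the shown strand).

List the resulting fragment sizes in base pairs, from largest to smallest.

141, 103, 23, 8 bp

EcoRI sites (GAATTC) start at positions 12, 35, 176, 184.
EcoRI cuts after the first base of each site, so after positions 12, 35, 176, 184.
Circular molecule, 4 cuts → 4 fragments:
  13–35 → 23 bp
  36–176 → 141 bp
  177–184 → 8 bp
  185–275 then 1–12 → 91 + 12 = 103 bp
Sorted largest to smallest: 141, 103, 23, 8 bp.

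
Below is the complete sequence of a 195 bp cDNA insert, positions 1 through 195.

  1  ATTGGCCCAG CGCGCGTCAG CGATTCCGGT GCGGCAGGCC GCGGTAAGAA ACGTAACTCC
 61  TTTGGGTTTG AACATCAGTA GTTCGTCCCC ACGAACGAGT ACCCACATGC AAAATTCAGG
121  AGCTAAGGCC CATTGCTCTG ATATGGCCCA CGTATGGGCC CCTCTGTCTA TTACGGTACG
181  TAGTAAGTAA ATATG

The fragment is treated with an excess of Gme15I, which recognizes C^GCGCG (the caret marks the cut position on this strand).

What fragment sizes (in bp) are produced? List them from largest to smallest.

The Gme15I site (CGCGCG) starts at position 11.
Gme15I cuts after the first base of each site, so after position 11.
Linear molecule, 1 cut → 2 fragments:
  1–11 → 11 bp
  12–195 → 184 bp
Sorted largest to smallest: 184, 11 bp.

184, 11 bp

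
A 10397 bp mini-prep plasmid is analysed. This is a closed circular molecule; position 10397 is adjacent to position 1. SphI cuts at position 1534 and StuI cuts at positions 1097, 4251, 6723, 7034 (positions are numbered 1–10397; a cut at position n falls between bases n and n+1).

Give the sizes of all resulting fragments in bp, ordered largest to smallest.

4460, 2717, 2472, 437, 311 bp

Combined cut positions (sorted): 1097, 1534, 4251, 6723, 7034.
Circular molecule, 5 cuts → 5 fragments:
  1534 − 1097 = 437 bp
  4251 − 1534 = 2717 bp
  6723 − 4251 = 2472 bp
  7034 − 6723 = 311 bp
  wrap: 10397 − 7034 + 1097 = 4460 bp
Sorted largest to smallest: 4460, 2717, 2472, 437, 311 bp.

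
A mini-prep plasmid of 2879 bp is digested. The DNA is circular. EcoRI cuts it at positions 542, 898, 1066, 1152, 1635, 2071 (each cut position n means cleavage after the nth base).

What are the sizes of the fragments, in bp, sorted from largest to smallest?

1350, 483, 436, 356, 168, 86 bp

Circular molecule, 6 cuts → 6 fragments:
  898 − 542 = 356 bp
  1066 − 898 = 168 bp
  1152 − 1066 = 86 bp
  1635 − 1152 = 483 bp
  2071 − 1635 = 436 bp
  wrap: 2879 − 2071 + 542 = 1350 bp
Sorted largest to smallest: 1350, 483, 436, 356, 168, 86 bp.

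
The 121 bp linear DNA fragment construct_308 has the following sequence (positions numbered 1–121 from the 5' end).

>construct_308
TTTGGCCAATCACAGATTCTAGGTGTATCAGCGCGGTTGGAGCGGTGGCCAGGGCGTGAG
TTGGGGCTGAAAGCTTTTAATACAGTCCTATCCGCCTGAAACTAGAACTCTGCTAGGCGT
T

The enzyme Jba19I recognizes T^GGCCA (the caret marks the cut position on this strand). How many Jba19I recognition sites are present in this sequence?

TGGCCA occurs starting at positions 3, 46.
Jba19I cuts at 2 sites.

2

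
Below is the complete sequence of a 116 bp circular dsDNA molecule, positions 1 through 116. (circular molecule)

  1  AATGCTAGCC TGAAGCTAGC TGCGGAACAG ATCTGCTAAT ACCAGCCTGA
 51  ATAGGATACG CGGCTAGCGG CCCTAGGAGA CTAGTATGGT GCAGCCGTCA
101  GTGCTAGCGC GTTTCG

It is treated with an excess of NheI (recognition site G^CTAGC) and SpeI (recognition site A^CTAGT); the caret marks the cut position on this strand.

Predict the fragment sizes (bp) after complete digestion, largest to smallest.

48, 23, 17, 17, 11 bp

NheI sites (GCTAGC) start at positions 4, 15, 63, 103.
NheI cuts after the first base of each site, so after positions 4, 15, 63, 103.
The SpeI site (ACTAGT) starts at position 80.
SpeI cuts after the first base of each site, so after position 80.
Combined cut positions: 4, 15, 63, 80, 103.
Circular molecule, 5 cuts → 5 fragments:
  5–15 → 11 bp
  16–63 → 48 bp
  64–80 → 17 bp
  81–103 → 23 bp
  104–116 then 1–4 → 13 + 4 = 17 bp
Sorted largest to smallest: 48, 23, 17, 17, 11 bp.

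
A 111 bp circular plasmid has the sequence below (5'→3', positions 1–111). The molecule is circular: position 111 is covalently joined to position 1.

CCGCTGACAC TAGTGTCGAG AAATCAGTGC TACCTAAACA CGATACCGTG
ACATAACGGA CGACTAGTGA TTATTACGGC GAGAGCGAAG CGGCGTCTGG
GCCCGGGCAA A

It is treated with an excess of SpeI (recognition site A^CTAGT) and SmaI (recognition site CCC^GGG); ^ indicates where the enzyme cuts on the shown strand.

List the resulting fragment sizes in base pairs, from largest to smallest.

SpeI sites (ACTAGT) start at positions 9, 63.
SpeI cuts after the first base of each site, so after positions 9, 63.
The SmaI site (CCCGGG) starts at position 102.
SmaI cuts after base 3 of each site, so after position 104.
Combined cut positions: 9, 63, 104.
Circular molecule, 3 cuts → 3 fragments:
  10–63 → 54 bp
  64–104 → 41 bp
  105–111 then 1–9 → 7 + 9 = 16 bp
Sorted largest to smallest: 54, 41, 16 bp.

54, 41, 16 bp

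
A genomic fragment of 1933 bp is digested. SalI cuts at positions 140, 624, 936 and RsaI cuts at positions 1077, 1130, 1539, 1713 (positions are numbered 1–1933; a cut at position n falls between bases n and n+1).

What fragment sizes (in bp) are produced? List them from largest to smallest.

484, 409, 312, 220, 174, 141, 140, 53 bp

Combined cut positions (sorted): 140, 624, 936, 1077, 1130, 1539, 1713.
Linear molecule, 7 cuts → 8 fragments:
  140 − 0 = 140 bp
  624 − 140 = 484 bp
  936 − 624 = 312 bp
  1077 − 936 = 141 bp
  1130 − 1077 = 53 bp
  1539 − 1130 = 409 bp
  1713 − 1539 = 174 bp
  1933 − 1713 = 220 bp
Sorted largest to smallest: 484, 409, 312, 220, 174, 141, 140, 53 bp.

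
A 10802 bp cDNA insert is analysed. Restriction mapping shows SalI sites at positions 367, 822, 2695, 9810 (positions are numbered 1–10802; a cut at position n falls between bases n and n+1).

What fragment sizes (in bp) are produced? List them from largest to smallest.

7115, 1873, 992, 455, 367 bp

Linear molecule, 4 cuts → 5 fragments:
  367 − 0 = 367 bp
  822 − 367 = 455 bp
  2695 − 822 = 1873 bp
  9810 − 2695 = 7115 bp
  10802 − 9810 = 992 bp
Sorted largest to smallest: 7115, 1873, 992, 455, 367 bp.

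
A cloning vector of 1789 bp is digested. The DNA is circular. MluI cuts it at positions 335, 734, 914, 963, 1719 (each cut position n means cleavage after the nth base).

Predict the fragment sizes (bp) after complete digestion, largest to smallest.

756, 405, 399, 180, 49 bp

Circular molecule, 5 cuts → 5 fragments:
  734 − 335 = 399 bp
  914 − 734 = 180 bp
  963 − 914 = 49 bp
  1719 − 963 = 756 bp
  wrap: 1789 − 1719 + 335 = 405 bp
Sorted largest to smallest: 756, 405, 399, 180, 49 bp.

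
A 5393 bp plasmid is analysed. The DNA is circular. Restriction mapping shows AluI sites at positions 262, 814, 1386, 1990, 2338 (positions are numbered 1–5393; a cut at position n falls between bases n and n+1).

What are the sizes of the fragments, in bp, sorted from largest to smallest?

Circular molecule, 5 cuts → 5 fragments:
  814 − 262 = 552 bp
  1386 − 814 = 572 bp
  1990 − 1386 = 604 bp
  2338 − 1990 = 348 bp
  wrap: 5393 − 2338 + 262 = 3317 bp
Sorted largest to smallest: 3317, 604, 572, 552, 348 bp.

3317, 604, 572, 552, 348 bp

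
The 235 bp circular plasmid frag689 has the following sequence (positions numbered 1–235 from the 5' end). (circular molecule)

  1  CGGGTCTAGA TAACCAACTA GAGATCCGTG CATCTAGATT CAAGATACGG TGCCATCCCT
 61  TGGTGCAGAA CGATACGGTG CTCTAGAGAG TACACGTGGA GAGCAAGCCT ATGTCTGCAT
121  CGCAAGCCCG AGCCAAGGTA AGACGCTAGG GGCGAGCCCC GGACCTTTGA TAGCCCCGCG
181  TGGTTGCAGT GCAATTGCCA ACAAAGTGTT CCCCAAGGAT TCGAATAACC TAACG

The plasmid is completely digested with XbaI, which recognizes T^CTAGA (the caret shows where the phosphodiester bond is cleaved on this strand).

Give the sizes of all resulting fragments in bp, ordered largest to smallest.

XbaI sites (TCTAGA) start at positions 5, 33, 82.
XbaI cuts after the first base of each site, so after positions 5, 33, 82.
Circular molecule, 3 cuts → 3 fragments:
  6–33 → 28 bp
  34–82 → 49 bp
  83–235 then 1–5 → 153 + 5 = 158 bp
Sorted largest to smallest: 158, 49, 28 bp.

158, 49, 28 bp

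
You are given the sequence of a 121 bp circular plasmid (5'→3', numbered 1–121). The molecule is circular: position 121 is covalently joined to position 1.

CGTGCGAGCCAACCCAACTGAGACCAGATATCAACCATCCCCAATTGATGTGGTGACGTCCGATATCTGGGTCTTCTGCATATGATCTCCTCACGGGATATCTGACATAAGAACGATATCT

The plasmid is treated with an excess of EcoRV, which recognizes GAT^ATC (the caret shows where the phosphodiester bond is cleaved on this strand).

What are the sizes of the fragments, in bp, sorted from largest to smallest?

EcoRV sites (GATATC) start at positions 27, 62, 97, 115.
EcoRV cuts after base 3 of each site, so after positions 29, 64, 99, 117.
Circular molecule, 4 cuts → 4 fragments:
  30–64 → 35 bp
  65–99 → 35 bp
  100–117 → 18 bp
  118–121 then 1–29 → 4 + 29 = 33 bp
Sorted largest to smallest: 35, 35, 33, 18 bp.

35, 35, 33, 18 bp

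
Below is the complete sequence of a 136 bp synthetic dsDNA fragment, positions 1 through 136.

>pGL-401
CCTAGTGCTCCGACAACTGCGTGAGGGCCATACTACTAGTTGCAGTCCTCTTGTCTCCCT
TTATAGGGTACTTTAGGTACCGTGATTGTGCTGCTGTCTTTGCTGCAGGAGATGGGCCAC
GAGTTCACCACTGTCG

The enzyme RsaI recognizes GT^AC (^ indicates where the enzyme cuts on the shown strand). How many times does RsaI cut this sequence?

GTAC occurs starting at positions 68, 77.
RsaI cuts at 2 sites.

2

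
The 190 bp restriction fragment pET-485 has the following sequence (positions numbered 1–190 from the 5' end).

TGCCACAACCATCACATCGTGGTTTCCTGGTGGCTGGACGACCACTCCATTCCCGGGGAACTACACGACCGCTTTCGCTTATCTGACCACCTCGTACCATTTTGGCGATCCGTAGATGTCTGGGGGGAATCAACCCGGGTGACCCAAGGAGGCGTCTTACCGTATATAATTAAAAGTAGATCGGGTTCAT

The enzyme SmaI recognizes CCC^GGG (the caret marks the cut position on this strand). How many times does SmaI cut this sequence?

CCCGGG occurs starting at positions 52, 134.
SmaI cuts at 2 sites.

2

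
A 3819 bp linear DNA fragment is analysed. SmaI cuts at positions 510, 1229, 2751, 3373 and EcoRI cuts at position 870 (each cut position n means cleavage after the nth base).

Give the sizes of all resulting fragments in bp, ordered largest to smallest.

Combined cut positions (sorted): 510, 870, 1229, 2751, 3373.
Linear molecule, 5 cuts → 6 fragments:
  510 − 0 = 510 bp
  870 − 510 = 360 bp
  1229 − 870 = 359 bp
  2751 − 1229 = 1522 bp
  3373 − 2751 = 622 bp
  3819 − 3373 = 446 bp
Sorted largest to smallest: 1522, 622, 510, 446, 360, 359 bp.

1522, 622, 510, 446, 360, 359 bp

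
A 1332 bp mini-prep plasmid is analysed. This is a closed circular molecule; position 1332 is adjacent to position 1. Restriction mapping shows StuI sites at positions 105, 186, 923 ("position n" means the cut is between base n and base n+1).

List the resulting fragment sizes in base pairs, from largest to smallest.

Circular molecule, 3 cuts → 3 fragments:
  186 − 105 = 81 bp
  923 − 186 = 737 bp
  wrap: 1332 − 923 + 105 = 514 bp
Sorted largest to smallest: 737, 514, 81 bp.

737, 514, 81 bp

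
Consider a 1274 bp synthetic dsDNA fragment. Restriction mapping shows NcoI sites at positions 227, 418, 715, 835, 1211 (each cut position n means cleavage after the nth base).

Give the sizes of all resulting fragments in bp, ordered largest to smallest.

376, 297, 227, 191, 120, 63 bp

Linear molecule, 5 cuts → 6 fragments:
  227 − 0 = 227 bp
  418 − 227 = 191 bp
  715 − 418 = 297 bp
  835 − 715 = 120 bp
  1211 − 835 = 376 bp
  1274 − 1211 = 63 bp
Sorted largest to smallest: 376, 297, 227, 191, 120, 63 bp.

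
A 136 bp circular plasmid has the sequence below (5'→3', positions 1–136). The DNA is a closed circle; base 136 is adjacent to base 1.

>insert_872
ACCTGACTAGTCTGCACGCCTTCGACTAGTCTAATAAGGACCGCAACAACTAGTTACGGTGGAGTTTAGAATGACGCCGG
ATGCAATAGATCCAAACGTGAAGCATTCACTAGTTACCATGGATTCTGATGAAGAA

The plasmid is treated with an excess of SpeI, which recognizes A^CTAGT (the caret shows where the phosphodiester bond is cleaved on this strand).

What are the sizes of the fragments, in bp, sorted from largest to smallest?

60, 33, 24, 19 bp

SpeI sites (ACTAGT) start at positions 6, 25, 49, 109.
SpeI cuts after the first base of each site, so after positions 6, 25, 49, 109.
Circular molecule, 4 cuts → 4 fragments:
  7–25 → 19 bp
  26–49 → 24 bp
  50–109 → 60 bp
  110–136 then 1–6 → 27 + 6 = 33 bp
Sorted largest to smallest: 60, 33, 24, 19 bp.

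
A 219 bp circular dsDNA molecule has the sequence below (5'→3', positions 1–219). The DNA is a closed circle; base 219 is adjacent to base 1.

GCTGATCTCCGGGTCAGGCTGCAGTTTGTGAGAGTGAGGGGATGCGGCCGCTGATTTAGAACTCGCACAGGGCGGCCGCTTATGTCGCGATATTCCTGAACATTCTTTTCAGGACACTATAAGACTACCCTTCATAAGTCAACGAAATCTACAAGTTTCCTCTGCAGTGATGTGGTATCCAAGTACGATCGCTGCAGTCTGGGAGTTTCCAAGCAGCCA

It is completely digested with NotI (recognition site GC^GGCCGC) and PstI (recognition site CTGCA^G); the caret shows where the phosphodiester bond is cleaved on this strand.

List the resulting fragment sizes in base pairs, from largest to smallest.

93, 46, 30, 28, 22 bp

NotI sites (GCGGCCGC) start at positions 44, 72.
NotI cuts after base 2 of each site, so after positions 45, 73.
PstI sites (CTGCAG) start at positions 19, 162, 192.
PstI cuts after base 5 of each site (before the last base), so after positions 23, 166, 196.
Combined cut positions: 23, 45, 73, 166, 196.
Circular molecule, 5 cuts → 5 fragments:
  24–45 → 22 bp
  46–73 → 28 bp
  74–166 → 93 bp
  167–196 → 30 bp
  197–219 then 1–23 → 23 + 23 = 46 bp
Sorted largest to smallest: 93, 46, 30, 28, 22 bp.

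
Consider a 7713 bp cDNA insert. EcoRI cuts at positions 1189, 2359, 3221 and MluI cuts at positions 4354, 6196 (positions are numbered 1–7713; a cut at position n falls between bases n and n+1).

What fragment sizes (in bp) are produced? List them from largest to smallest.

Combined cut positions (sorted): 1189, 2359, 3221, 4354, 6196.
Linear molecule, 5 cuts → 6 fragments:
  1189 − 0 = 1189 bp
  2359 − 1189 = 1170 bp
  3221 − 2359 = 862 bp
  4354 − 3221 = 1133 bp
  6196 − 4354 = 1842 bp
  7713 − 6196 = 1517 bp
Sorted largest to smallest: 1842, 1517, 1189, 1170, 1133, 862 bp.

1842, 1517, 1189, 1170, 1133, 862 bp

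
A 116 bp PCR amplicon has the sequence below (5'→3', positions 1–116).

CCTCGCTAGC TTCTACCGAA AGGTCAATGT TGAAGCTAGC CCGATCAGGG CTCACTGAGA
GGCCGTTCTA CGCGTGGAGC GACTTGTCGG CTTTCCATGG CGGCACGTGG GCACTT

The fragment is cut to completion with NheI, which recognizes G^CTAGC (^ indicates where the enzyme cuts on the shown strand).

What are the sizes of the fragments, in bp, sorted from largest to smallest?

NheI sites (GCTAGC) start at positions 5, 35.
NheI cuts after the first base of each site, so after positions 5, 35.
Linear molecule, 2 cuts → 3 fragments:
  1–5 → 5 bp
  6–35 → 30 bp
  36–116 → 81 bp
Sorted largest to smallest: 81, 30, 5 bp.

81, 30, 5 bp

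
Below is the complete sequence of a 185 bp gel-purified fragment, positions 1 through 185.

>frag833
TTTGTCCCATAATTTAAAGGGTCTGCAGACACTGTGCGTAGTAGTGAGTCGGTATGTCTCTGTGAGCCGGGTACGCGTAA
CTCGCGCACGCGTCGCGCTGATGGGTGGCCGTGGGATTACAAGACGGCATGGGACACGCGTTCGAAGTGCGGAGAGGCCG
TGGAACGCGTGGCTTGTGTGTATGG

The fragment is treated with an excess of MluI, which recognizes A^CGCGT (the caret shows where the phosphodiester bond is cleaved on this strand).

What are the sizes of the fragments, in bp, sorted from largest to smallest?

MluI sites (ACGCGT) start at positions 73, 88, 136, 165.
MluI cuts after the first base of each site, so after positions 73, 88, 136, 165.
Linear molecule, 4 cuts → 5 fragments:
  1–73 → 73 bp
  74–88 → 15 bp
  89–136 → 48 bp
  137–165 → 29 bp
  166–185 → 20 bp
Sorted largest to smallest: 73, 48, 29, 20, 15 bp.

73, 48, 29, 20, 15 bp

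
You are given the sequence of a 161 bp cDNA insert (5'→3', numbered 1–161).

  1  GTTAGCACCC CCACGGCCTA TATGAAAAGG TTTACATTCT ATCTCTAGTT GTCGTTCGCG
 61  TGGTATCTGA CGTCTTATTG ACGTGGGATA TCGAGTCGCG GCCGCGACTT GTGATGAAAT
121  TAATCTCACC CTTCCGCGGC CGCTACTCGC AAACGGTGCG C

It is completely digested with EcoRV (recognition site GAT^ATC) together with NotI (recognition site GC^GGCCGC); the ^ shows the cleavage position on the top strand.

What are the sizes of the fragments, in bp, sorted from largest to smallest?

The EcoRV site (GATATC) starts at position 87.
EcoRV cuts after base 3 of each site, so after position 89.
NotI sites (GCGGCCGC) start at positions 98, 136.
NotI cuts after base 2 of each site, so after positions 99, 137.
Combined cut positions: 89, 99, 137.
Linear molecule, 3 cuts → 4 fragments:
  1–89 → 89 bp
  90–99 → 10 bp
  100–137 → 38 bp
  138–161 → 24 bp
Sorted largest to smallest: 89, 38, 24, 10 bp.

89, 38, 24, 10 bp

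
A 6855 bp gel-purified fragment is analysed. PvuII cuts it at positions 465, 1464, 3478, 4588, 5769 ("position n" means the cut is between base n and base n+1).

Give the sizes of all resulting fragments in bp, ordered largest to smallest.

2014, 1181, 1110, 1086, 999, 465 bp

Linear molecule, 5 cuts → 6 fragments:
  465 − 0 = 465 bp
  1464 − 465 = 999 bp
  3478 − 1464 = 2014 bp
  4588 − 3478 = 1110 bp
  5769 − 4588 = 1181 bp
  6855 − 5769 = 1086 bp
Sorted largest to smallest: 2014, 1181, 1110, 1086, 999, 465 bp.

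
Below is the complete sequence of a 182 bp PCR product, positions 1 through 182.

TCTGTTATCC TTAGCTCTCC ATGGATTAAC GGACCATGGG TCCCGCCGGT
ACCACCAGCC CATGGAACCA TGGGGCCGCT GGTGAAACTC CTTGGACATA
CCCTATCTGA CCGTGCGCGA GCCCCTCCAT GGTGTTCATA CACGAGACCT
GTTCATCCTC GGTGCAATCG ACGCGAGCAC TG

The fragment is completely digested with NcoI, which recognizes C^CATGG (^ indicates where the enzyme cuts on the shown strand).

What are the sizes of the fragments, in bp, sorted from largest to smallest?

59, 55, 26, 19, 15, 8 bp

NcoI sites (CCATGG) start at positions 19, 34, 60, 68, 127.
NcoI cuts after the first base of each site, so after positions 19, 34, 60, 68, 127.
Linear molecule, 5 cuts → 6 fragments:
  1–19 → 19 bp
  20–34 → 15 bp
  35–60 → 26 bp
  61–68 → 8 bp
  69–127 → 59 bp
  128–182 → 55 bp
Sorted largest to smallest: 59, 55, 26, 19, 15, 8 bp.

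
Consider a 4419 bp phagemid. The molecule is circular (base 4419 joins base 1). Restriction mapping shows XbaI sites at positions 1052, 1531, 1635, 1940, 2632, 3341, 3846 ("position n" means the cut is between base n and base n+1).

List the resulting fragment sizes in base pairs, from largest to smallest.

1625, 709, 692, 505, 479, 305, 104 bp

Circular molecule, 7 cuts → 7 fragments:
  1531 − 1052 = 479 bp
  1635 − 1531 = 104 bp
  1940 − 1635 = 305 bp
  2632 − 1940 = 692 bp
  3341 − 2632 = 709 bp
  3846 − 3341 = 505 bp
  wrap: 4419 − 3846 + 1052 = 1625 bp
Sorted largest to smallest: 1625, 709, 692, 505, 479, 305, 104 bp.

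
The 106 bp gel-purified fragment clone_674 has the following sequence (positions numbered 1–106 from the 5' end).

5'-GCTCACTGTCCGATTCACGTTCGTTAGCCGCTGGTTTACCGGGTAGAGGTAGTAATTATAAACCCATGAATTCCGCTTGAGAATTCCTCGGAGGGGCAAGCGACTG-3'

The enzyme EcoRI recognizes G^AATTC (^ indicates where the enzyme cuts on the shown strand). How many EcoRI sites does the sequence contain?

2

GAATTC occurs starting at positions 68, 81.
EcoRI cuts at 2 sites.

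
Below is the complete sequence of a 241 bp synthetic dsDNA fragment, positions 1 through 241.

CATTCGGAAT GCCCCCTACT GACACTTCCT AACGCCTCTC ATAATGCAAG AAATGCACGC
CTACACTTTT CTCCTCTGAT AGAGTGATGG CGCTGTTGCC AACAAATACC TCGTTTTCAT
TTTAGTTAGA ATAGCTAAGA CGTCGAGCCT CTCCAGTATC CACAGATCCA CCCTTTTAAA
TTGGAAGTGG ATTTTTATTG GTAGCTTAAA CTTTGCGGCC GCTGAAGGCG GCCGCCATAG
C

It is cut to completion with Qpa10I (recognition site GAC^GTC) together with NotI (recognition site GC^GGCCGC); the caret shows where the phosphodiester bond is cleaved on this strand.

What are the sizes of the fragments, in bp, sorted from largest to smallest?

The Qpa10I site (GACGTC) starts at position 139.
Qpa10I cuts after base 3 of each site, so after position 141.
NotI sites (GCGGCCGC) start at positions 215, 228.
NotI cuts after base 2 of each site, so after positions 216, 229.
Combined cut positions: 141, 216, 229.
Linear molecule, 3 cuts → 4 fragments:
  1–141 → 141 bp
  142–216 → 75 bp
  217–229 → 13 bp
  230–241 → 12 bp
Sorted largest to smallest: 141, 75, 13, 12 bp.

141, 75, 13, 12 bp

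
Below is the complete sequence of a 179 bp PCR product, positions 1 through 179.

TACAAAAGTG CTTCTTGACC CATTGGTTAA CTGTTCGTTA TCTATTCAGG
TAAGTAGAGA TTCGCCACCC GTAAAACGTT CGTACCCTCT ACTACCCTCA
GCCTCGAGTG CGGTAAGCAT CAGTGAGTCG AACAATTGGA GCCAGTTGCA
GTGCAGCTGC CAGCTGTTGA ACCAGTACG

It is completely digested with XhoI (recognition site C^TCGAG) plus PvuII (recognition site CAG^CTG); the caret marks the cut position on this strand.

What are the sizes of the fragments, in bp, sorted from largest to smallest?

103, 53, 16, 7 bp

The XhoI site (CTCGAG) starts at position 103.
XhoI cuts after the first base of each site, so after position 103.
PvuII sites (CAGCTG) start at positions 154, 161.
PvuII cuts after base 3 of each site, so after positions 156, 163.
Combined cut positions: 103, 156, 163.
Linear molecule, 3 cuts → 4 fragments:
  1–103 → 103 bp
  104–156 → 53 bp
  157–163 → 7 bp
  164–179 → 16 bp
Sorted largest to smallest: 103, 53, 16, 7 bp.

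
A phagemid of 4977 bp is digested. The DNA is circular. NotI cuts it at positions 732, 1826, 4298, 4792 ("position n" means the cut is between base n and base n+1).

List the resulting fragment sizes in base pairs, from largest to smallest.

2472, 1094, 917, 494 bp

Circular molecule, 4 cuts → 4 fragments:
  1826 − 732 = 1094 bp
  4298 − 1826 = 2472 bp
  4792 − 4298 = 494 bp
  wrap: 4977 − 4792 + 732 = 917 bp
Sorted largest to smallest: 2472, 1094, 917, 494 bp.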